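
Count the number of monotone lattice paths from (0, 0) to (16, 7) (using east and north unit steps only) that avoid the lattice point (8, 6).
Number of paths = 218130

Total paths from (0, 0) to (16, 7): C(23, 16) = 245157. Paths through (8, 6): (paths (0, 0) → (8, 6)) × (paths (8, 6) → (16, 7)) = C(14, 8) · C(9, 8) = 3003 · 9 = 27027. Avoidance count = 245157 − 27027 = 218130.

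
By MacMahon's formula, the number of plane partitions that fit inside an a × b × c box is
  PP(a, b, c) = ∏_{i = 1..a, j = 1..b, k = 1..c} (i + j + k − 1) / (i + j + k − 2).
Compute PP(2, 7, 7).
PP(2, 7, 7) = 2760615

Evaluate the triple product over i = 1..2, j = 1..7, k = 1..7. The factors are (2/1) · (3/2) · (4/3) · (5/4) · (6/5) · (7/6) · (8/7) · (3/2) · … (98 factors total). The numerators and denominators telescope so the product is an integer; carrying out the multiplication exactly gives PP(2, 7, 7) = 2760615.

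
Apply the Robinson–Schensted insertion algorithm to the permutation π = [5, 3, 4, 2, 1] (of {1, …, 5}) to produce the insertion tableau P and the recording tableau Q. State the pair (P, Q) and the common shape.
P = [1, 4] / [2] / [3] / [5];  Q = [1, 3] / [2] / [4] / [5];  common shape = (2, 1, 1, 1)

Row-insert the values π_1, π_2, … into P one at a time, bumping the leftmost entry strictly greater than the inserted value down to the next row. The recording tableau Q records, in position (i, j), the step at which that cell was added to P.
  Insert 5 (step 1): P = [5];  Q = [1]
  Insert 3 (step 2): P = [3] / [5];  Q = [1] / [2]
  Insert 4 (step 3): P = [3, 4] / [5];  Q = [1, 3] / [2]
  Insert 2 (step 4): P = [2, 4] / [3] / [5];  Q = [1, 3] / [2] / [4]
  Insert 1 (step 5): P = [1, 4] / [2] / [3] / [5];  Q = [1, 3] / [2] / [4] / [5]
Final shape: (2, 1, 1, 1).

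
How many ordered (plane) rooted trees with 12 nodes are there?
C_11 = 58786

These ordered rooted trees are counted by the Catalan number C_n = (1/(n + 1)) · C(2n, n). For n = 11: C_11 = (1/12) · C(22, 11) = 705432/12 = 58786.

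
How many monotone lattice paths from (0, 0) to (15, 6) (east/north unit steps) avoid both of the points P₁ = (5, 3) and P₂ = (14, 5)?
Number of paths = 21152

Inclusion–exclusion. Total paths: C(21, 15) = 54264. Through P₁: C(8, 5)·C(13, 10) = 16016. Through P₂: C(19, 14)·C(2, 1) = 23256. Since P₁ is strictly southwest of P₂, a monotone path through both must visit P₁ then P₂; paths through both = C(8, 5)·C(11, 9)·C(2, 1) = 6160. Avoid both = 54264 − 16016 − 23256 + 6160 = 21152.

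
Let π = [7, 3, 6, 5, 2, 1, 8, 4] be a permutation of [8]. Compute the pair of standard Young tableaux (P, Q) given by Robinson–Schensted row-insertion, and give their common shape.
P = [1, 4, 8] / [2, 5] / [3] / [6] / [7];  Q = [1, 3, 7] / [2, 8] / [4] / [5] / [6];  common shape = (3, 2, 1, 1, 1)

Row-insert the values π_1, π_2, … into P one at a time, bumping the leftmost entry strictly greater than the inserted value down to the next row. The recording tableau Q records, in position (i, j), the step at which that cell was added to P.
  Insert 7 (step 1): P = [7];  Q = [1]
  Insert 3 (step 2): P = [3] / [7];  Q = [1] / [2]
  Insert 6 (step 3): P = [3, 6] / [7];  Q = [1, 3] / [2]
  Insert 5 (step 4): P = [3, 5] / [6] / [7];  Q = [1, 3] / [2] / [4]
  Insert 2 (step 5): P = [2, 5] / [3] / [6] / [7];  Q = [1, 3] / [2] / [4] / [5]
  Insert 1 (step 6): P = [1, 5] / [2] / [3] / [6] / [7];  Q = [1, 3] / [2] / [4] / [5] / [6]
  Insert 8 (step 7): P = [1, 5, 8] / [2] / [3] / [6] / [7];  Q = [1, 3, 7] / [2] / [4] / [5] / [6]
  Insert 4 (step 8): P = [1, 4, 8] / [2, 5] / [3] / [6] / [7];  Q = [1, 3, 7] / [2, 8] / [4] / [5] / [6]
Final shape: (3, 2, 1, 1, 1).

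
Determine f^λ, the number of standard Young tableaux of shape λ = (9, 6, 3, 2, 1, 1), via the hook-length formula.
# SYT of shape (9, 6, 3, 2, 1, 1) = 2128389120

Hook-length formula: f^λ = n! / Π hook(c), product over all cells c of the Young diagram. For λ = (9, 6, 3, 2, 1, 1), n = 22 boxes. Hook lengths by row (left-to-right, top-to-bottom): [14, 11, 9, 7, 6, 5, 3, 2, 1]; [10, 7, 5, 3, 2, 1]; [6, 3, 1]; [4, 1]; [2]; [1]. Product of hooks = 528099264000. So f^λ = 22! / 528099264000 = 1124000727777607680000 / 528099264000 = 2128389120.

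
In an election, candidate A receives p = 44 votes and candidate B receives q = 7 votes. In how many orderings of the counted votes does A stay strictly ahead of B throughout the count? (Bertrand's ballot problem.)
Strict-lead orderings = 83993700

Total orderings of the 51 votes with 44 for A: C(51, 44) = 115775100. By the Bertrand ballot formula (Cycle Lemma / reflection principle), the number of orderings in which A is strictly ahead of B throughout is (p − q)/(p + q) · C(p + q, p) = (44 − 7)/(44 + 7) · 115775100 = 83993700.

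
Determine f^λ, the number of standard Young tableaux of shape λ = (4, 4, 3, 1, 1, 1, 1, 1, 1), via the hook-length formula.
# SYT of shape (4, 4, 3, 1, 1, 1, 1, 1, 1) = 433160

Hook-length formula: f^λ = n! / Π hook(c), product over all cells c of the Young diagram. For λ = (4, 4, 3, 1, 1, 1, 1, 1, 1), n = 17 boxes. Hook lengths by row (left-to-right, top-to-bottom): [12, 5, 4, 2]; [11, 4, 3, 1]; [9, 2, 1]; [6]; [5]; [4]; [3]; [2]; [1]. Product of hooks = 821145600. So f^λ = 17! / 821145600 = 355687428096000 / 821145600 = 433160.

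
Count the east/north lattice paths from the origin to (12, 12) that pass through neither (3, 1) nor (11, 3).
Number of paths = 2030476

Inclusion–exclusion. Total paths: C(24, 12) = 2704156. Through P₁: C(4, 3)·C(20, 9) = 671840. Through P₂: C(14, 11)·C(10, 1) = 3640. Since P₁ is strictly southwest of P₂, a monotone path through both must visit P₁ then P₂; paths through both = C(4, 3)·C(10, 8)·C(10, 1) = 1800. Avoid both = 2704156 − 671840 − 3640 + 1800 = 2030476.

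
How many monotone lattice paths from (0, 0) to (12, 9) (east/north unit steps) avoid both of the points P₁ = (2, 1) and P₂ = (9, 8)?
Number of paths = 106600

Inclusion–exclusion. Total paths: C(21, 12) = 293930. Through P₁: C(3, 2)·C(18, 10) = 131274. Through P₂: C(17, 9)·C(4, 3) = 97240. Since P₁ is strictly southwest of P₂, a monotone path through both must visit P₁ then P₂; paths through both = C(3, 2)·C(14, 7)·C(4, 3) = 41184. Avoid both = 293930 − 131274 − 97240 + 41184 = 106600.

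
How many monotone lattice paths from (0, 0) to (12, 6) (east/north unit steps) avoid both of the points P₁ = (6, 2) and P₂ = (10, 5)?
Number of paths = 6615

Inclusion–exclusion. Total paths: C(18, 12) = 18564. Through P₁: C(8, 6)·C(10, 6) = 5880. Through P₂: C(15, 10)·C(3, 2) = 9009. Since P₁ is strictly southwest of P₂, a monotone path through both must visit P₁ then P₂; paths through both = C(8, 6)·C(7, 4)·C(3, 2) = 2940. Avoid both = 18564 − 5880 − 9009 + 2940 = 6615.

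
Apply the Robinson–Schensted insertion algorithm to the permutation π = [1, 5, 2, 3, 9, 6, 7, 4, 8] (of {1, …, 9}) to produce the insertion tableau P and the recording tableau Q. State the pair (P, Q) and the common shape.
P = [1, 2, 3, 4, 7, 8] / [5, 6] / [9];  Q = [1, 2, 4, 5, 7, 9] / [3, 6] / [8];  common shape = (6, 2, 1)

Row-insert the values π_1, π_2, … into P one at a time, bumping the leftmost entry strictly greater than the inserted value down to the next row. The recording tableau Q records, in position (i, j), the step at which that cell was added to P.
  Insert 1 (step 1): P = [1];  Q = [1]
  Insert 5 (step 2): P = [1, 5];  Q = [1, 2]
  Insert 2 (step 3): P = [1, 2] / [5];  Q = [1, 2] / [3]
  Insert 3 (step 4): P = [1, 2, 3] / [5];  Q = [1, 2, 4] / [3]
  Insert 9 (step 5): P = [1, 2, 3, 9] / [5];  Q = [1, 2, 4, 5] / [3]
  Insert 6 (step 6): P = [1, 2, 3, 6] / [5, 9];  Q = [1, 2, 4, 5] / [3, 6]
  Insert 7 (step 7): P = [1, 2, 3, 6, 7] / [5, 9];  Q = [1, 2, 4, 5, 7] / [3, 6]
  Insert 4 (step 8): P = [1, 2, 3, 4, 7] / [5, 6] / [9];  Q = [1, 2, 4, 5, 7] / [3, 6] / [8]
  Insert 8 (step 9): P = [1, 2, 3, 4, 7, 8] / [5, 6] / [9];  Q = [1, 2, 4, 5, 7, 9] / [3, 6] / [8]
Final shape: (6, 2, 1).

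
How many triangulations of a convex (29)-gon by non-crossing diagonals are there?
C_27 = 69533550916004

These polygon triangulations are counted by the Catalan number C_n = (1/(n + 1)) · C(2n, n). For n = 27: C_27 = (1/28) · C(54, 27) = 1946939425648112/28 = 69533550916004.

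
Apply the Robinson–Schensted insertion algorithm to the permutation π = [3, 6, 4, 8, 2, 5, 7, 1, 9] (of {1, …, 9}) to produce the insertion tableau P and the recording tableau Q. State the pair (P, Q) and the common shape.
P = [1, 4, 5, 7, 9] / [2, 8] / [3] / [6];  Q = [1, 2, 4, 7, 9] / [3, 6] / [5] / [8];  common shape = (5, 2, 1, 1)

Row-insert the values π_1, π_2, … into P one at a time, bumping the leftmost entry strictly greater than the inserted value down to the next row. The recording tableau Q records, in position (i, j), the step at which that cell was added to P.
  Insert 3 (step 1): P = [3];  Q = [1]
  Insert 6 (step 2): P = [3, 6];  Q = [1, 2]
  Insert 4 (step 3): P = [3, 4] / [6];  Q = [1, 2] / [3]
  Insert 8 (step 4): P = [3, 4, 8] / [6];  Q = [1, 2, 4] / [3]
  Insert 2 (step 5): P = [2, 4, 8] / [3] / [6];  Q = [1, 2, 4] / [3] / [5]
  Insert 5 (step 6): P = [2, 4, 5] / [3, 8] / [6];  Q = [1, 2, 4] / [3, 6] / [5]
  Insert 7 (step 7): P = [2, 4, 5, 7] / [3, 8] / [6];  Q = [1, 2, 4, 7] / [3, 6] / [5]
  Insert 1 (step 8): P = [1, 4, 5, 7] / [2, 8] / [3] / [6];  Q = [1, 2, 4, 7] / [3, 6] / [5] / [8]
  Insert 9 (step 9): P = [1, 4, 5, 7, 9] / [2, 8] / [3] / [6];  Q = [1, 2, 4, 7, 9] / [3, 6] / [5] / [8]
Final shape: (5, 2, 1, 1).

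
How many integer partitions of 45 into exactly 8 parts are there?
p(45, 8 parts) = 6630

Partitions of n into exactly k parts are in bijection with partitions of n − k into at most k parts (subtract 1 from each part). So p(45, exactly 8) = p(37, parts ≤ 8). Computing via the recurrence p(m, j) = p(m, j−1) + p(m−j, j) gives 6630.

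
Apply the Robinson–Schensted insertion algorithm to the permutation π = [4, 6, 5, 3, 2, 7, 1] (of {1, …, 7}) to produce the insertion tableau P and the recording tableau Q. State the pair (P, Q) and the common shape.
P = [1, 5, 7] / [2] / [3] / [4] / [6];  Q = [1, 2, 6] / [3] / [4] / [5] / [7];  common shape = (3, 1, 1, 1, 1)

Row-insert the values π_1, π_2, … into P one at a time, bumping the leftmost entry strictly greater than the inserted value down to the next row. The recording tableau Q records, in position (i, j), the step at which that cell was added to P.
  Insert 4 (step 1): P = [4];  Q = [1]
  Insert 6 (step 2): P = [4, 6];  Q = [1, 2]
  Insert 5 (step 3): P = [4, 5] / [6];  Q = [1, 2] / [3]
  Insert 3 (step 4): P = [3, 5] / [4] / [6];  Q = [1, 2] / [3] / [4]
  Insert 2 (step 5): P = [2, 5] / [3] / [4] / [6];  Q = [1, 2] / [3] / [4] / [5]
  Insert 7 (step 6): P = [2, 5, 7] / [3] / [4] / [6];  Q = [1, 2, 6] / [3] / [4] / [5]
  Insert 1 (step 7): P = [1, 5, 7] / [2] / [3] / [4] / [6];  Q = [1, 2, 6] / [3] / [4] / [5] / [7]
Final shape: (3, 1, 1, 1, 1).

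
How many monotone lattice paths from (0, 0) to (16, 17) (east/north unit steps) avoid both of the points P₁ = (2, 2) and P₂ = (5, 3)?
Number of paths = 558813750

Inclusion–exclusion. Total paths: C(33, 16) = 1166803110. Through P₁: C(4, 2)·C(29, 14) = 465352560. Through P₂: C(8, 5)·C(25, 11) = 249614400. Since P₁ is strictly southwest of P₂, a monotone path through both must visit P₁ then P₂; paths through both = C(4, 2)·C(4, 3)·C(25, 11) = 106977600. Avoid both = 1166803110 − 465352560 − 249614400 + 106977600 = 558813750.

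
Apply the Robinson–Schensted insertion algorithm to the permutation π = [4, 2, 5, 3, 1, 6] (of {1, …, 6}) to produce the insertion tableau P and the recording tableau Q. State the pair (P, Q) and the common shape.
P = [1, 3, 6] / [2, 5] / [4];  Q = [1, 3, 6] / [2, 4] / [5];  common shape = (3, 2, 1)

Row-insert the values π_1, π_2, … into P one at a time, bumping the leftmost entry strictly greater than the inserted value down to the next row. The recording tableau Q records, in position (i, j), the step at which that cell was added to P.
  Insert 4 (step 1): P = [4];  Q = [1]
  Insert 2 (step 2): P = [2] / [4];  Q = [1] / [2]
  Insert 5 (step 3): P = [2, 5] / [4];  Q = [1, 3] / [2]
  Insert 3 (step 4): P = [2, 3] / [4, 5];  Q = [1, 3] / [2, 4]
  Insert 1 (step 5): P = [1, 3] / [2, 5] / [4];  Q = [1, 3] / [2, 4] / [5]
  Insert 6 (step 6): P = [1, 3, 6] / [2, 5] / [4];  Q = [1, 3, 6] / [2, 4] / [5]
Final shape: (3, 2, 1).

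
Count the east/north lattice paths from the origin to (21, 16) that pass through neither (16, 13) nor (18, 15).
Number of paths = 6555496110

Inclusion–exclusion. Total paths: C(37, 21) = 12875774670. Through P₁: C(29, 16)·C(8, 5) = 3800379240. Through P₂: C(33, 18)·C(4, 3) = 4148633280. Since P₁ is strictly southwest of P₂, a monotone path through both must visit P₁ then P₂; paths through both = C(29, 16)·C(4, 2)·C(4, 3) = 1628733960. Avoid both = 12875774670 − 3800379240 − 4148633280 + 1628733960 = 6555496110.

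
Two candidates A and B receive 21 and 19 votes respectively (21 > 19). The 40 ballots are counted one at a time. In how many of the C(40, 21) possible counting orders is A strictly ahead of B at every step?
Strict-lead orderings = 6564120420

Total orderings of the 40 votes with 21 for A: C(40, 21) = 131282408400. By the Bertrand ballot formula (Cycle Lemma / reflection principle), the number of orderings in which A is strictly ahead of B throughout is (p − q)/(p + q) · C(p + q, p) = (21 − 19)/(21 + 19) · 131282408400 = 6564120420.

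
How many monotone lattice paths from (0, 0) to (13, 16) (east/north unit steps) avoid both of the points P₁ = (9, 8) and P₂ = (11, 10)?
Number of paths = 50038497

Inclusion–exclusion. Total paths: C(29, 13) = 67863915. Through P₁: C(17, 9)·C(12, 4) = 12033450. Through P₂: C(21, 11)·C(8, 2) = 9876048. Since P₁ is strictly southwest of P₂, a monotone path through both must visit P₁ then P₂; paths through both = C(17, 9)·C(4, 2)·C(8, 2) = 4084080. Avoid both = 67863915 − 12033450 − 9876048 + 4084080 = 50038497.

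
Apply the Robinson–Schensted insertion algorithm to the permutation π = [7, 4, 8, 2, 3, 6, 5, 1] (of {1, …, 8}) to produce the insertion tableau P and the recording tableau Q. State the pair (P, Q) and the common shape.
P = [1, 3, 5] / [2, 6] / [4, 8] / [7];  Q = [1, 3, 6] / [2, 5] / [4, 7] / [8];  common shape = (3, 2, 2, 1)

Row-insert the values π_1, π_2, … into P one at a time, bumping the leftmost entry strictly greater than the inserted value down to the next row. The recording tableau Q records, in position (i, j), the step at which that cell was added to P.
  Insert 7 (step 1): P = [7];  Q = [1]
  Insert 4 (step 2): P = [4] / [7];  Q = [1] / [2]
  Insert 8 (step 3): P = [4, 8] / [7];  Q = [1, 3] / [2]
  Insert 2 (step 4): P = [2, 8] / [4] / [7];  Q = [1, 3] / [2] / [4]
  Insert 3 (step 5): P = [2, 3] / [4, 8] / [7];  Q = [1, 3] / [2, 5] / [4]
  Insert 6 (step 6): P = [2, 3, 6] / [4, 8] / [7];  Q = [1, 3, 6] / [2, 5] / [4]
  Insert 5 (step 7): P = [2, 3, 5] / [4, 6] / [7, 8];  Q = [1, 3, 6] / [2, 5] / [4, 7]
  Insert 1 (step 8): P = [1, 3, 5] / [2, 6] / [4, 8] / [7];  Q = [1, 3, 6] / [2, 5] / [4, 7] / [8]
Final shape: (3, 2, 2, 1).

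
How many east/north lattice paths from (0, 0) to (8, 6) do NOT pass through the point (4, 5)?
Number of paths = 2373

Total paths from (0, 0) to (8, 6): C(14, 8) = 3003. Paths through (4, 5): (paths (0, 0) → (4, 5)) × (paths (4, 5) → (8, 6)) = C(9, 4) · C(5, 4) = 126 · 5 = 630. Avoidance count = 3003 − 630 = 2373.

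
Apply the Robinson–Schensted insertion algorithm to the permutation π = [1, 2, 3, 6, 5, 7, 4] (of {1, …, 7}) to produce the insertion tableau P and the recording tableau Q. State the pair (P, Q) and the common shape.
P = [1, 2, 3, 4, 7] / [5] / [6];  Q = [1, 2, 3, 4, 6] / [5] / [7];  common shape = (5, 1, 1)

Row-insert the values π_1, π_2, … into P one at a time, bumping the leftmost entry strictly greater than the inserted value down to the next row. The recording tableau Q records, in position (i, j), the step at which that cell was added to P.
  Insert 1 (step 1): P = [1];  Q = [1]
  Insert 2 (step 2): P = [1, 2];  Q = [1, 2]
  Insert 3 (step 3): P = [1, 2, 3];  Q = [1, 2, 3]
  Insert 6 (step 4): P = [1, 2, 3, 6];  Q = [1, 2, 3, 4]
  Insert 5 (step 5): P = [1, 2, 3, 5] / [6];  Q = [1, 2, 3, 4] / [5]
  Insert 7 (step 6): P = [1, 2, 3, 5, 7] / [6];  Q = [1, 2, 3, 4, 6] / [5]
  Insert 4 (step 7): P = [1, 2, 3, 4, 7] / [5] / [6];  Q = [1, 2, 3, 4, 6] / [5] / [7]
Final shape: (5, 1, 1).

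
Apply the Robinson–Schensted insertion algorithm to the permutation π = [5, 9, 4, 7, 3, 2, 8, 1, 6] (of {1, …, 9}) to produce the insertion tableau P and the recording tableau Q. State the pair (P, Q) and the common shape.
P = [1, 6, 8] / [2, 7] / [3, 9] / [4] / [5];  Q = [1, 2, 7] / [3, 4] / [5, 9] / [6] / [8];  common shape = (3, 2, 2, 1, 1)

Row-insert the values π_1, π_2, … into P one at a time, bumping the leftmost entry strictly greater than the inserted value down to the next row. The recording tableau Q records, in position (i, j), the step at which that cell was added to P.
  Insert 5 (step 1): P = [5];  Q = [1]
  Insert 9 (step 2): P = [5, 9];  Q = [1, 2]
  Insert 4 (step 3): P = [4, 9] / [5];  Q = [1, 2] / [3]
  Insert 7 (step 4): P = [4, 7] / [5, 9];  Q = [1, 2] / [3, 4]
  Insert 3 (step 5): P = [3, 7] / [4, 9] / [5];  Q = [1, 2] / [3, 4] / [5]
  Insert 2 (step 6): P = [2, 7] / [3, 9] / [4] / [5];  Q = [1, 2] / [3, 4] / [5] / [6]
  Insert 8 (step 7): P = [2, 7, 8] / [3, 9] / [4] / [5];  Q = [1, 2, 7] / [3, 4] / [5] / [6]
  Insert 1 (step 8): P = [1, 7, 8] / [2, 9] / [3] / [4] / [5];  Q = [1, 2, 7] / [3, 4] / [5] / [6] / [8]
  Insert 6 (step 9): P = [1, 6, 8] / [2, 7] / [3, 9] / [4] / [5];  Q = [1, 2, 7] / [3, 4] / [5, 9] / [6] / [8]
Final shape: (3, 2, 2, 1, 1).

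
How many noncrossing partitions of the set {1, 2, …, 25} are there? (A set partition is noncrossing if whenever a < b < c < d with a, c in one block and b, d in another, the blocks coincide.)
C_25 = 4861946401452

These noncrossing partitions are counted by the Catalan number C_n = (1/(n + 1)) · C(2n, n). For n = 25: C_25 = (1/26) · C(50, 25) = 126410606437752/26 = 4861946401452.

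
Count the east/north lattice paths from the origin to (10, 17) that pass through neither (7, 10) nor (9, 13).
Number of paths = 4587825

Inclusion–exclusion. Total paths: C(27, 10) = 8436285. Through P₁: C(17, 7)·C(10, 3) = 2333760. Through P₂: C(22, 9)·C(5, 1) = 2487100. Since P₁ is strictly southwest of P₂, a monotone path through both must visit P₁ then P₂; paths through both = C(17, 7)·C(5, 2)·C(5, 1) = 972400. Avoid both = 8436285 − 2333760 − 2487100 + 972400 = 4587825.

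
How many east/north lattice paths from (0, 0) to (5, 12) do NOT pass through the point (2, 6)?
Number of paths = 3836

Total paths from (0, 0) to (5, 12): C(17, 5) = 6188. Paths through (2, 6): (paths (0, 0) → (2, 6)) × (paths (2, 6) → (5, 12)) = C(8, 2) · C(9, 3) = 28 · 84 = 2352. Avoidance count = 6188 − 2352 = 3836.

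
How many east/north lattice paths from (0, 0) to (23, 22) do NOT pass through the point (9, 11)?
Number of paths = 3368050459800

Total paths from (0, 0) to (23, 22): C(45, 23) = 4116715363800. Paths through (9, 11): (paths (0, 0) → (9, 11)) × (paths (9, 11) → (23, 22)) = C(20, 9) · C(25, 14) = 167960 · 4457400 = 748664904000. Avoidance count = 4116715363800 − 748664904000 = 3368050459800.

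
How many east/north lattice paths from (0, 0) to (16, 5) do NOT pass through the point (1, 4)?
Number of paths = 20269

Total paths from (0, 0) to (16, 5): C(21, 16) = 20349. Paths through (1, 4): (paths (0, 0) → (1, 4)) × (paths (1, 4) → (16, 5)) = C(5, 1) · C(16, 15) = 5 · 16 = 80. Avoidance count = 20349 − 80 = 20269.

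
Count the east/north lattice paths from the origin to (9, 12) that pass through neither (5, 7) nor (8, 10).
Number of paths = 110384

Inclusion–exclusion. Total paths: C(21, 9) = 293930. Through P₁: C(12, 5)·C(9, 4) = 99792. Through P₂: C(18, 8)·C(3, 1) = 131274. Since P₁ is strictly southwest of P₂, a monotone path through both must visit P₁ then P₂; paths through both = C(12, 5)·C(6, 3)·C(3, 1) = 47520. Avoid both = 293930 − 99792 − 131274 + 47520 = 110384.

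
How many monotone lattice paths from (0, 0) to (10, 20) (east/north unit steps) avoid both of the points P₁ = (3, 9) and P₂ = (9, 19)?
Number of paths = 12753455

Inclusion–exclusion. Total paths: C(30, 10) = 30045015. Through P₁: C(12, 3)·C(18, 7) = 7001280. Through P₂: C(28, 9)·C(2, 1) = 13813800. Since P₁ is strictly southwest of P₂, a monotone path through both must visit P₁ then P₂; paths through both = C(12, 3)·C(16, 6)·C(2, 1) = 3523520. Avoid both = 30045015 − 7001280 − 13813800 + 3523520 = 12753455.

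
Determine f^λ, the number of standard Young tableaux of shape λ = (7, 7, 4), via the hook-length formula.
# SYT of shape (7, 7, 4) = 364650

Hook-length formula: f^λ = n! / Π hook(c), product over all cells c of the Young diagram. For λ = (7, 7, 4), n = 18 boxes. Hook lengths by row (left-to-right, top-to-bottom): [9, 8, 7, 6, 4, 3, 2]; [8, 7, 6, 5, 3, 2, 1]; [4, 3, 2, 1]. Product of hooks = 17557585920. So f^λ = 18! / 17557585920 = 6402373705728000 / 17557585920 = 364650.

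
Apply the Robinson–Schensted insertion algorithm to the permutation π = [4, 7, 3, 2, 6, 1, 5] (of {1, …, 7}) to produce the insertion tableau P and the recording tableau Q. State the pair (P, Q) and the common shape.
P = [1, 5] / [2, 6] / [3, 7] / [4];  Q = [1, 2] / [3, 5] / [4, 7] / [6];  common shape = (2, 2, 2, 1)

Row-insert the values π_1, π_2, … into P one at a time, bumping the leftmost entry strictly greater than the inserted value down to the next row. The recording tableau Q records, in position (i, j), the step at which that cell was added to P.
  Insert 4 (step 1): P = [4];  Q = [1]
  Insert 7 (step 2): P = [4, 7];  Q = [1, 2]
  Insert 3 (step 3): P = [3, 7] / [4];  Q = [1, 2] / [3]
  Insert 2 (step 4): P = [2, 7] / [3] / [4];  Q = [1, 2] / [3] / [4]
  Insert 6 (step 5): P = [2, 6] / [3, 7] / [4];  Q = [1, 2] / [3, 5] / [4]
  Insert 1 (step 6): P = [1, 6] / [2, 7] / [3] / [4];  Q = [1, 2] / [3, 5] / [4] / [6]
  Insert 5 (step 7): P = [1, 5] / [2, 6] / [3, 7] / [4];  Q = [1, 2] / [3, 5] / [4, 7] / [6]
Final shape: (2, 2, 2, 1).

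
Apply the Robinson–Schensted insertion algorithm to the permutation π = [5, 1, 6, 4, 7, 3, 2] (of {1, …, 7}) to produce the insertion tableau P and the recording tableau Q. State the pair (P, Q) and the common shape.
P = [1, 2, 7] / [3, 6] / [4] / [5];  Q = [1, 3, 5] / [2, 4] / [6] / [7];  common shape = (3, 2, 1, 1)

Row-insert the values π_1, π_2, … into P one at a time, bumping the leftmost entry strictly greater than the inserted value down to the next row. The recording tableau Q records, in position (i, j), the step at which that cell was added to P.
  Insert 5 (step 1): P = [5];  Q = [1]
  Insert 1 (step 2): P = [1] / [5];  Q = [1] / [2]
  Insert 6 (step 3): P = [1, 6] / [5];  Q = [1, 3] / [2]
  Insert 4 (step 4): P = [1, 4] / [5, 6];  Q = [1, 3] / [2, 4]
  Insert 7 (step 5): P = [1, 4, 7] / [5, 6];  Q = [1, 3, 5] / [2, 4]
  Insert 3 (step 6): P = [1, 3, 7] / [4, 6] / [5];  Q = [1, 3, 5] / [2, 4] / [6]
  Insert 2 (step 7): P = [1, 2, 7] / [3, 6] / [4] / [5];  Q = [1, 3, 5] / [2, 4] / [6] / [7]
Final shape: (3, 2, 1, 1).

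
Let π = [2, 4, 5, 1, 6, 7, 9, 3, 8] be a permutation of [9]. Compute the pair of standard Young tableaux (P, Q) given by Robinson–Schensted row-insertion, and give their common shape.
P = [1, 3, 5, 6, 7, 8] / [2, 4, 9];  Q = [1, 2, 3, 5, 6, 7] / [4, 8, 9];  common shape = (6, 3)

Row-insert the values π_1, π_2, … into P one at a time, bumping the leftmost entry strictly greater than the inserted value down to the next row. The recording tableau Q records, in position (i, j), the step at which that cell was added to P.
  Insert 2 (step 1): P = [2];  Q = [1]
  Insert 4 (step 2): P = [2, 4];  Q = [1, 2]
  Insert 5 (step 3): P = [2, 4, 5];  Q = [1, 2, 3]
  Insert 1 (step 4): P = [1, 4, 5] / [2];  Q = [1, 2, 3] / [4]
  Insert 6 (step 5): P = [1, 4, 5, 6] / [2];  Q = [1, 2, 3, 5] / [4]
  Insert 7 (step 6): P = [1, 4, 5, 6, 7] / [2];  Q = [1, 2, 3, 5, 6] / [4]
  Insert 9 (step 7): P = [1, 4, 5, 6, 7, 9] / [2];  Q = [1, 2, 3, 5, 6, 7] / [4]
  Insert 3 (step 8): P = [1, 3, 5, 6, 7, 9] / [2, 4];  Q = [1, 2, 3, 5, 6, 7] / [4, 8]
  Insert 8 (step 9): P = [1, 3, 5, 6, 7, 8] / [2, 4, 9];  Q = [1, 2, 3, 5, 6, 7] / [4, 8, 9]
Final shape: (6, 3).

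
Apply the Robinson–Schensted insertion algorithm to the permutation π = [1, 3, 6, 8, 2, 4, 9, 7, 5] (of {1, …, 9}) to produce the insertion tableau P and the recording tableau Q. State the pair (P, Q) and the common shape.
P = [1, 2, 4, 5, 9] / [3, 6, 7] / [8];  Q = [1, 2, 3, 4, 7] / [5, 6, 8] / [9];  common shape = (5, 3, 1)

Row-insert the values π_1, π_2, … into P one at a time, bumping the leftmost entry strictly greater than the inserted value down to the next row. The recording tableau Q records, in position (i, j), the step at which that cell was added to P.
  Insert 1 (step 1): P = [1];  Q = [1]
  Insert 3 (step 2): P = [1, 3];  Q = [1, 2]
  Insert 6 (step 3): P = [1, 3, 6];  Q = [1, 2, 3]
  Insert 8 (step 4): P = [1, 3, 6, 8];  Q = [1, 2, 3, 4]
  Insert 2 (step 5): P = [1, 2, 6, 8] / [3];  Q = [1, 2, 3, 4] / [5]
  Insert 4 (step 6): P = [1, 2, 4, 8] / [3, 6];  Q = [1, 2, 3, 4] / [5, 6]
  Insert 9 (step 7): P = [1, 2, 4, 8, 9] / [3, 6];  Q = [1, 2, 3, 4, 7] / [5, 6]
  Insert 7 (step 8): P = [1, 2, 4, 7, 9] / [3, 6, 8];  Q = [1, 2, 3, 4, 7] / [5, 6, 8]
  Insert 5 (step 9): P = [1, 2, 4, 5, 9] / [3, 6, 7] / [8];  Q = [1, 2, 3, 4, 7] / [5, 6, 8] / [9]
Final shape: (5, 3, 1).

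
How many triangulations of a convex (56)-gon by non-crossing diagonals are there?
C_54 = 451959718027953471447609509424

These polygon triangulations are counted by the Catalan number C_n = (1/(n + 1)) · C(2n, n). For n = 54: C_54 = (1/55) · C(108, 54) = 24857784491537440929618523018320/55 = 451959718027953471447609509424.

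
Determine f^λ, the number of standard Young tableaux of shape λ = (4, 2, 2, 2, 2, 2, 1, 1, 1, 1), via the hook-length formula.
# SYT of shape (4, 2, 2, 2, 2, 2, 1, 1, 1, 1) = 353430

Hook-length formula: f^λ = n! / Π hook(c), product over all cells c of the Young diagram. For λ = (4, 2, 2, 2, 2, 2, 1, 1, 1, 1), n = 18 boxes. Hook lengths by row (left-to-right, top-to-bottom): [13, 8, 2, 1]; [10, 5]; [9, 4]; [8, 3]; [7, 2]; [6, 1]; [4]; [3]; [2]; [1]. Product of hooks = 18114969600. So f^λ = 18! / 18114969600 = 6402373705728000 / 18114969600 = 353430.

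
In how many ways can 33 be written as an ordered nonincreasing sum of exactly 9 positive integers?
p(33, 9 parts) = 1076

Partitions of n into exactly k parts are in bijection with partitions of n − k into at most k parts (subtract 1 from each part). So p(33, exactly 9) = p(24, parts ≤ 9). Computing via the recurrence p(m, j) = p(m, j−1) + p(m−j, j) gives 1076.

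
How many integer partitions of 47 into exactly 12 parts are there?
p(47, 12 parts) = 10489

Partitions of n into exactly k parts are in bijection with partitions of n − k into at most k parts (subtract 1 from each part). So p(47, exactly 12) = p(35, parts ≤ 12). Computing via the recurrence p(m, j) = p(m, j−1) + p(m−j, j) gives 10489.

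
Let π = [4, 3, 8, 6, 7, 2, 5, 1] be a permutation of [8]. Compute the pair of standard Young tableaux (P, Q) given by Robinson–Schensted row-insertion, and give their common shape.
P = [1, 5, 7] / [2, 6] / [3, 8] / [4];  Q = [1, 3, 5] / [2, 4] / [6, 7] / [8];  common shape = (3, 2, 2, 1)

Row-insert the values π_1, π_2, … into P one at a time, bumping the leftmost entry strictly greater than the inserted value down to the next row. The recording tableau Q records, in position (i, j), the step at which that cell was added to P.
  Insert 4 (step 1): P = [4];  Q = [1]
  Insert 3 (step 2): P = [3] / [4];  Q = [1] / [2]
  Insert 8 (step 3): P = [3, 8] / [4];  Q = [1, 3] / [2]
  Insert 6 (step 4): P = [3, 6] / [4, 8];  Q = [1, 3] / [2, 4]
  Insert 7 (step 5): P = [3, 6, 7] / [4, 8];  Q = [1, 3, 5] / [2, 4]
  Insert 2 (step 6): P = [2, 6, 7] / [3, 8] / [4];  Q = [1, 3, 5] / [2, 4] / [6]
  Insert 5 (step 7): P = [2, 5, 7] / [3, 6] / [4, 8];  Q = [1, 3, 5] / [2, 4] / [6, 7]
  Insert 1 (step 8): P = [1, 5, 7] / [2, 6] / [3, 8] / [4];  Q = [1, 3, 5] / [2, 4] / [6, 7] / [8]
Final shape: (3, 2, 2, 1).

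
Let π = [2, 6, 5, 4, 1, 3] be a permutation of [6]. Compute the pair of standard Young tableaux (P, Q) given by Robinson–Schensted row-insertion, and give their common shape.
P = [1, 3] / [2, 4] / [5] / [6];  Q = [1, 2] / [3, 6] / [4] / [5];  common shape = (2, 2, 1, 1)

Row-insert the values π_1, π_2, … into P one at a time, bumping the leftmost entry strictly greater than the inserted value down to the next row. The recording tableau Q records, in position (i, j), the step at which that cell was added to P.
  Insert 2 (step 1): P = [2];  Q = [1]
  Insert 6 (step 2): P = [2, 6];  Q = [1, 2]
  Insert 5 (step 3): P = [2, 5] / [6];  Q = [1, 2] / [3]
  Insert 4 (step 4): P = [2, 4] / [5] / [6];  Q = [1, 2] / [3] / [4]
  Insert 1 (step 5): P = [1, 4] / [2] / [5] / [6];  Q = [1, 2] / [3] / [4] / [5]
  Insert 3 (step 6): P = [1, 3] / [2, 4] / [5] / [6];  Q = [1, 2] / [3, 6] / [4] / [5]
Final shape: (2, 2, 1, 1).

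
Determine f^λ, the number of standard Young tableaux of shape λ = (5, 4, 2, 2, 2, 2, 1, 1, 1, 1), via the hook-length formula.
# SYT of shape (5, 4, 2, 2, 2, 2, 1, 1, 1, 1) = 115472500

Hook-length formula: f^λ = n! / Π hook(c), product over all cells c of the Young diagram. For λ = (5, 4, 2, 2, 2, 2, 1, 1, 1, 1), n = 21 boxes. Hook lengths by row (left-to-right, top-to-bottom): [14, 9, 4, 3, 1]; [12, 7, 2, 1]; [9, 4]; [8, 3]; [7, 2]; [6, 1]; [4]; [3]; [2]; [1]. Product of hooks = 442451165184. So f^λ = 21! / 442451165184 = 51090942171709440000 / 442451165184 = 115472500.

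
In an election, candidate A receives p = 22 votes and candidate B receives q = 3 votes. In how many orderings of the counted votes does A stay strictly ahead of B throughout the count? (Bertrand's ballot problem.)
Strict-lead orderings = 1748

Total orderings of the 25 votes with 22 for A: C(25, 22) = 2300. By the Bertrand ballot formula (Cycle Lemma / reflection principle), the number of orderings in which A is strictly ahead of B throughout is (p − q)/(p + q) · C(p + q, p) = (22 − 3)/(22 + 3) · 2300 = 1748.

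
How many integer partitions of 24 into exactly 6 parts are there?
p(24, 6 parts) = 199

Partitions of n into exactly k parts are in bijection with partitions of n − k into at most k parts (subtract 1 from each part). So p(24, exactly 6) = p(18, parts ≤ 6). Computing via the recurrence p(m, j) = p(m, j−1) + p(m−j, j) gives 199.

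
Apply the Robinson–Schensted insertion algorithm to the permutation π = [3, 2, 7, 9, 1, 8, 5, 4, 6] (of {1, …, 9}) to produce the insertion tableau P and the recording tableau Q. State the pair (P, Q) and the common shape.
P = [1, 4, 6] / [2, 5, 8] / [3, 7] / [9];  Q = [1, 3, 4] / [2, 6, 9] / [5, 7] / [8];  common shape = (3, 3, 2, 1)

Row-insert the values π_1, π_2, … into P one at a time, bumping the leftmost entry strictly greater than the inserted value down to the next row. The recording tableau Q records, in position (i, j), the step at which that cell was added to P.
  Insert 3 (step 1): P = [3];  Q = [1]
  Insert 2 (step 2): P = [2] / [3];  Q = [1] / [2]
  Insert 7 (step 3): P = [2, 7] / [3];  Q = [1, 3] / [2]
  Insert 9 (step 4): P = [2, 7, 9] / [3];  Q = [1, 3, 4] / [2]
  Insert 1 (step 5): P = [1, 7, 9] / [2] / [3];  Q = [1, 3, 4] / [2] / [5]
  Insert 8 (step 6): P = [1, 7, 8] / [2, 9] / [3];  Q = [1, 3, 4] / [2, 6] / [5]
  Insert 5 (step 7): P = [1, 5, 8] / [2, 7] / [3, 9];  Q = [1, 3, 4] / [2, 6] / [5, 7]
  Insert 4 (step 8): P = [1, 4, 8] / [2, 5] / [3, 7] / [9];  Q = [1, 3, 4] / [2, 6] / [5, 7] / [8]
  Insert 6 (step 9): P = [1, 4, 6] / [2, 5, 8] / [3, 7] / [9];  Q = [1, 3, 4] / [2, 6, 9] / [5, 7] / [8]
Final shape: (3, 3, 2, 1).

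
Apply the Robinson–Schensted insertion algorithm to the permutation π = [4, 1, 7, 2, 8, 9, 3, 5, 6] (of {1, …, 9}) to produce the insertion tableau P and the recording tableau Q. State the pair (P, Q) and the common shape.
P = [1, 2, 3, 5, 6] / [4, 7, 8, 9];  Q = [1, 3, 5, 6, 9] / [2, 4, 7, 8];  common shape = (5, 4)

Row-insert the values π_1, π_2, … into P one at a time, bumping the leftmost entry strictly greater than the inserted value down to the next row. The recording tableau Q records, in position (i, j), the step at which that cell was added to P.
  Insert 4 (step 1): P = [4];  Q = [1]
  Insert 1 (step 2): P = [1] / [4];  Q = [1] / [2]
  Insert 7 (step 3): P = [1, 7] / [4];  Q = [1, 3] / [2]
  Insert 2 (step 4): P = [1, 2] / [4, 7];  Q = [1, 3] / [2, 4]
  Insert 8 (step 5): P = [1, 2, 8] / [4, 7];  Q = [1, 3, 5] / [2, 4]
  Insert 9 (step 6): P = [1, 2, 8, 9] / [4, 7];  Q = [1, 3, 5, 6] / [2, 4]
  Insert 3 (step 7): P = [1, 2, 3, 9] / [4, 7, 8];  Q = [1, 3, 5, 6] / [2, 4, 7]
  Insert 5 (step 8): P = [1, 2, 3, 5] / [4, 7, 8, 9];  Q = [1, 3, 5, 6] / [2, 4, 7, 8]
  Insert 6 (step 9): P = [1, 2, 3, 5, 6] / [4, 7, 8, 9];  Q = [1, 3, 5, 6, 9] / [2, 4, 7, 8]
Final shape: (5, 4).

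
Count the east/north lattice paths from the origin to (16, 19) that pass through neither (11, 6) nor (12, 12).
Number of paths = 3090108462

Inclusion–exclusion. Total paths: C(35, 16) = 4059928950. Through P₁: C(17, 11)·C(18, 5) = 106037568. Through P₂: C(24, 12)·C(11, 4) = 892371480. Since P₁ is strictly southwest of P₂, a monotone path through both must visit P₁ then P₂; paths through both = C(17, 11)·C(7, 1)·C(11, 4) = 28588560. Avoid both = 4059928950 − 106037568 − 892371480 + 28588560 = 3090108462.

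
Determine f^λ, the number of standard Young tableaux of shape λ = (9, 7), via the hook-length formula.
# SYT of shape (9, 7) = 3432

Hook-length formula: f^λ = n! / Π hook(c), product over all cells c of the Young diagram. For λ = (9, 7), n = 16 boxes. Hook lengths by row (left-to-right, top-to-bottom): [10, 9, 8, 7, 6, 5, 4, 2, 1]; [7, 6, 5, 4, 3, 2, 1]. Product of hooks = 6096384000. So f^λ = 16! / 6096384000 = 20922789888000 / 6096384000 = 3432.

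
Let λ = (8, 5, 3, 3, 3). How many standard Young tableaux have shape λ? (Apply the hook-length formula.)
# SYT of shape (8, 5, 3, 3, 3) = 814773960

Hook-length formula: f^λ = n! / Π hook(c), product over all cells c of the Young diagram. For λ = (8, 5, 3, 3, 3), n = 22 boxes. Hook lengths by row (left-to-right, top-to-bottom): [12, 11, 10, 6, 5, 3, 2, 1]; [8, 7, 6, 2, 1]; [5, 4, 3]; [4, 3, 2]; [3, 2, 1]. Product of hooks = 1379524608000. So f^λ = 22! / 1379524608000 = 1124000727777607680000 / 1379524608000 = 814773960.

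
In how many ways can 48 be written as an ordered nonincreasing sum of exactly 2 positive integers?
p(48, 2 parts) = 24

Partitions of n into exactly k parts are in bijection with partitions of n − k into at most k parts (subtract 1 from each part). So p(48, exactly 2) = p(46, parts ≤ 2). Computing via the recurrence p(m, j) = p(m, j−1) + p(m−j, j) gives 24.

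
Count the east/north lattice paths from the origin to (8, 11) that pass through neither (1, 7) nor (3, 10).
Number of paths = 71706

Inclusion–exclusion. Total paths: C(19, 8) = 75582. Through P₁: C(8, 1)·C(11, 7) = 2640. Through P₂: C(13, 3)·C(6, 5) = 1716. Since P₁ is strictly southwest of P₂, a monotone path through both must visit P₁ then P₂; paths through both = C(8, 1)·C(5, 2)·C(6, 5) = 480. Avoid both = 75582 − 2640 − 1716 + 480 = 71706.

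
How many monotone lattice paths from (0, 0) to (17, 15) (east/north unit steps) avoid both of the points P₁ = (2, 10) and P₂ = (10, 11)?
Number of paths = 448499196

Inclusion–exclusion. Total paths: C(32, 17) = 565722720. Through P₁: C(12, 2)·C(20, 15) = 1023264. Through P₂: C(21, 10)·C(11, 7) = 116396280. Since P₁ is strictly southwest of P₂, a monotone path through both must visit P₁ then P₂; paths through both = C(12, 2)·C(9, 8)·C(11, 7) = 196020. Avoid both = 565722720 − 1023264 − 116396280 + 196020 = 448499196.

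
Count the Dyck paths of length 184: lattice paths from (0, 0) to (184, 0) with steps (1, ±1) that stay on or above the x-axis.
C_92 = 15487357822491889407128326963778343232013931127835600

These Dyck paths are counted by the Catalan number C_n = (1/(n + 1)) · C(2n, n). For n = 92: C_92 = (1/93) · C(184, 92) = 1440324277491745714862934407631385920577295594888710800/93 = 15487357822491889407128326963778343232013931127835600.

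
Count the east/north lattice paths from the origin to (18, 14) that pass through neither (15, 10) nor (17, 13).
Number of paths = 182884500

Inclusion–exclusion. Total paths: C(32, 18) = 471435600. Through P₁: C(25, 15)·C(7, 3) = 114406600. Through P₂: C(30, 17)·C(2, 1) = 239519700. Since P₁ is strictly southwest of P₂, a monotone path through both must visit P₁ then P₂; paths through both = C(25, 15)·C(5, 2)·C(2, 1) = 65375200. Avoid both = 471435600 − 114406600 − 239519700 + 65375200 = 182884500.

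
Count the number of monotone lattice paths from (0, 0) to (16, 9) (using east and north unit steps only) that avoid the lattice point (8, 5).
Number of paths = 1405910

Total paths from (0, 0) to (16, 9): C(25, 16) = 2042975. Paths through (8, 5): (paths (0, 0) → (8, 5)) × (paths (8, 5) → (16, 9)) = C(13, 8) · C(12, 8) = 1287 · 495 = 637065. Avoidance count = 2042975 − 637065 = 1405910.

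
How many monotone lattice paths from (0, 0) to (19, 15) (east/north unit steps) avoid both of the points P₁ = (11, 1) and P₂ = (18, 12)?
Number of paths = 1507684932

Inclusion–exclusion. Total paths: C(34, 19) = 1855967520. Through P₁: C(12, 11)·C(22, 8) = 3837240. Through P₂: C(30, 18)·C(4, 1) = 345972900. Since P₁ is strictly southwest of P₂, a monotone path through both must visit P₁ then P₂; paths through both = C(12, 11)·C(18, 7)·C(4, 1) = 1527552. Avoid both = 1855967520 − 3837240 − 345972900 + 1527552 = 1507684932.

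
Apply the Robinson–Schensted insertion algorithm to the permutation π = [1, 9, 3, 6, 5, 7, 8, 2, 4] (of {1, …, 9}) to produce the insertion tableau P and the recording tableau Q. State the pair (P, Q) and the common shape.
P = [1, 2, 4, 7, 8] / [3, 5] / [6] / [9];  Q = [1, 2, 4, 6, 7] / [3, 9] / [5] / [8];  common shape = (5, 2, 1, 1)

Row-insert the values π_1, π_2, … into P one at a time, bumping the leftmost entry strictly greater than the inserted value down to the next row. The recording tableau Q records, in position (i, j), the step at which that cell was added to P.
  Insert 1 (step 1): P = [1];  Q = [1]
  Insert 9 (step 2): P = [1, 9];  Q = [1, 2]
  Insert 3 (step 3): P = [1, 3] / [9];  Q = [1, 2] / [3]
  Insert 6 (step 4): P = [1, 3, 6] / [9];  Q = [1, 2, 4] / [3]
  Insert 5 (step 5): P = [1, 3, 5] / [6] / [9];  Q = [1, 2, 4] / [3] / [5]
  Insert 7 (step 6): P = [1, 3, 5, 7] / [6] / [9];  Q = [1, 2, 4, 6] / [3] / [5]
  Insert 8 (step 7): P = [1, 3, 5, 7, 8] / [6] / [9];  Q = [1, 2, 4, 6, 7] / [3] / [5]
  Insert 2 (step 8): P = [1, 2, 5, 7, 8] / [3] / [6] / [9];  Q = [1, 2, 4, 6, 7] / [3] / [5] / [8]
  Insert 4 (step 9): P = [1, 2, 4, 7, 8] / [3, 5] / [6] / [9];  Q = [1, 2, 4, 6, 7] / [3, 9] / [5] / [8]
Final shape: (5, 2, 1, 1).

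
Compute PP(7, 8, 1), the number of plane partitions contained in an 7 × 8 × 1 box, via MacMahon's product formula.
PP(7, 8, 1) = 6435

Evaluate the triple product over i = 1..7, j = 1..8, k = 1..1. The factors are (2/1) · (3/2) · (4/3) · (5/4) · (6/5) · (7/6) · (8/7) · (9/8) · … (56 factors total). The numerators and denominators telescope so the product is an integer; carrying out the multiplication exactly gives PP(7, 8, 1) = 6435.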